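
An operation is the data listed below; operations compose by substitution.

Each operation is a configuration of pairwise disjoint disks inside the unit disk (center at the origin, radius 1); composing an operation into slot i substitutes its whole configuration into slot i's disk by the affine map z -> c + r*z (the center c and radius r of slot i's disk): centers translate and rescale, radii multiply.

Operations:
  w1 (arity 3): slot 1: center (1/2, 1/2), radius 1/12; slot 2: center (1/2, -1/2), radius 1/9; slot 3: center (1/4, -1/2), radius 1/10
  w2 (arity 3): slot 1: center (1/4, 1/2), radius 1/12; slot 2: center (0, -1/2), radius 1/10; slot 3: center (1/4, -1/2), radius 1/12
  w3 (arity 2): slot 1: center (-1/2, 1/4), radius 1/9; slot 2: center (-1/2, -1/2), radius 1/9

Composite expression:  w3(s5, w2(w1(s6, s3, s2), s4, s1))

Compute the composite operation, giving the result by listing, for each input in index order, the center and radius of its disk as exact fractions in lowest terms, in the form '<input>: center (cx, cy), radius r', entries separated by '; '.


s1: center (-17/36, -5/9), radius 1/108; s2: center (-203/432, -97/216), radius 1/1080; s3: center (-101/216, -97/216), radius 1/972; s4: center (-1/2, -5/9), radius 1/90; s5: center (-1/2, 1/4), radius 1/9; s6: center (-101/216, -95/216), radius 1/1296

Each s-disk chains the slot maps above it in w3; radii multiply.
s5: after 1 affine step, its disk has center (-1/2, 1/4), radius 1/9
s6: after 3 affine steps, its disk has center (-101/216, -95/216), radius 1/1296
s3: after 3 affine steps, its disk has center (-101/216, -97/216), radius 1/972
s2: after 3 affine steps, its disk has center (-203/432, -97/216), radius 1/1080
s4: after 2 affine steps, its disk has center (-1/2, -5/9), radius 1/90
s1: after 2 affine steps, its disk has center (-17/36, -5/9), radius 1/108


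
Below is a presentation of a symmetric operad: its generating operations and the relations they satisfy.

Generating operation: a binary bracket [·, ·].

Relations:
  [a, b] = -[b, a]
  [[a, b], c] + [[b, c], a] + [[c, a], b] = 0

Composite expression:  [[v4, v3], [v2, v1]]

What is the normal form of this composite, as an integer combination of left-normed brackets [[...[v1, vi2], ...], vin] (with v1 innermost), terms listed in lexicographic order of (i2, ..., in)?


-[[[v1, v2], v3], v4] + [[[v1, v2], v4], v3]

A multilinear Lie element is pinned by v1-initial words (v1 innermost).
Composite bracket: [[v4, v3], [v2, v1]]
Each bracket splits as ab - ba, giving 8 signed words (2^3 = 8).
Only words starting with v1 matter:
  the word v1v2v3v4 carries sign -1 and contributes -[[[v1, v2], v3], v4]
  the word v1v2v4v3 carries sign +1 and contributes +[[[v1, v2], v4], v3]


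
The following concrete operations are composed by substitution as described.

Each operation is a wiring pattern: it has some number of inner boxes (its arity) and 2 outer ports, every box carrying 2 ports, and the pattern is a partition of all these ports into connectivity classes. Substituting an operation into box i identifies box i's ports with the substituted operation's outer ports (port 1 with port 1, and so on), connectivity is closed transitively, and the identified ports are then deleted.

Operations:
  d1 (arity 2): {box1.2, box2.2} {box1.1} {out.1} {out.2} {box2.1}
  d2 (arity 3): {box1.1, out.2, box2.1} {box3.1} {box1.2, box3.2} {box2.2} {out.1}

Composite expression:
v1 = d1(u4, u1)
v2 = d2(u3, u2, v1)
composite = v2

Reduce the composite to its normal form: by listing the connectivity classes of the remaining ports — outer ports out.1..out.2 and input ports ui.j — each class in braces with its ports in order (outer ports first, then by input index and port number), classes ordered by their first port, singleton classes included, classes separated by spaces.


Two ports join when wires chain via d2-identified ports.
stage d1: inputs (u4, u1), connectivity {out.1} {out.2} {u1.1} {u1.2, u4.2} {u4.1}, out.j its boundary
stage d2: inputs (u3, u2, u4, u1), connectivity {out.1} {out.2, u2.1, u3.1} {u1.1} {u1.2, u4.2} {u2.2} {u3.2} {u4.1}, out.j its boundary

{out.1} {out.2, u2.1, u3.1} {u1.1} {u1.2, u4.2} {u2.2} {u3.2} {u4.1}


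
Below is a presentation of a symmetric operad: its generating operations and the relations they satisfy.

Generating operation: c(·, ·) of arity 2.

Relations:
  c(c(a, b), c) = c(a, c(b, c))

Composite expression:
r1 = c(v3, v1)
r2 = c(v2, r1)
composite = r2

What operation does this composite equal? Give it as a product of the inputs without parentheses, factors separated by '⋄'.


v2 ⋄ v3 ⋄ v1

Key point: c is associative — brackets drop, the v-order remains.
c(v3, v1) flattens to v3 ⋄ v1
c(v2, c(v3, v1)) flattens to v2 ⋄ v3 ⋄ v1


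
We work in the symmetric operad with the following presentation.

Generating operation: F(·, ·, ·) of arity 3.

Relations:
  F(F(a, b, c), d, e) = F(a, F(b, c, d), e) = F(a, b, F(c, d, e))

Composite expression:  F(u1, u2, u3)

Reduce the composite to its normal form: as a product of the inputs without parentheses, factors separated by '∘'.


u1 ∘ u2 ∘ u3

Under associativity of F, the answer is the u's in reading order.
F(u1, u2, u3) spells out as u1 ∘ u2 ∘ u3


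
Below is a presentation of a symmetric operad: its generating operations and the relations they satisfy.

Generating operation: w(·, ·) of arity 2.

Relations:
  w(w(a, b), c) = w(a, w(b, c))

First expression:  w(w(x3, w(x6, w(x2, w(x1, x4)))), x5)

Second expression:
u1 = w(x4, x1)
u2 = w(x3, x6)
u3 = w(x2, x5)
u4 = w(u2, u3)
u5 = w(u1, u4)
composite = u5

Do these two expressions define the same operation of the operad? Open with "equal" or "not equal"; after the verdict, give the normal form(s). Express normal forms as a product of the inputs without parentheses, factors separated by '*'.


not equal — first x3 * x6 * x2 * x1 * x4 * x5, second x4 * x1 * x3 * x6 * x2 * x5


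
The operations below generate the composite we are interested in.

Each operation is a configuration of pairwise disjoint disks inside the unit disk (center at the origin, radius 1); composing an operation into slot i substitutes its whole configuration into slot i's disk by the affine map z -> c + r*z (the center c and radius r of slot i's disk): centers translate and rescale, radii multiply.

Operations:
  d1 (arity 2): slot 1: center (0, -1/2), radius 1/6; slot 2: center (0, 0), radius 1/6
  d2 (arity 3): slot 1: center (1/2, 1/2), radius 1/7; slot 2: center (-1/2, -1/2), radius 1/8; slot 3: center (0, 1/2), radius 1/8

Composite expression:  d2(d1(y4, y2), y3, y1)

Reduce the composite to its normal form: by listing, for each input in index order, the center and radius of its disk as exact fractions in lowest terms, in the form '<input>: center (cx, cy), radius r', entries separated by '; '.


y1: center (0, 1/2), radius 1/8; y2: center (1/2, 1/2), radius 1/42; y3: center (-1/2, -1/2), radius 1/8; y4: center (1/2, 3/7), radius 1/42

Below d2, radii multiply path by path; the y-disk centers shift.
for y4, the 2-step affine chain lands on center (1/2, 3/7), radius 1/42
for y2, the 2-step affine chain lands on center (1/2, 1/2), radius 1/42
for y3, the 1-step affine chain lands on center (-1/2, -1/2), radius 1/8
for y1, the 1-step affine chain lands on center (0, 1/2), radius 1/8


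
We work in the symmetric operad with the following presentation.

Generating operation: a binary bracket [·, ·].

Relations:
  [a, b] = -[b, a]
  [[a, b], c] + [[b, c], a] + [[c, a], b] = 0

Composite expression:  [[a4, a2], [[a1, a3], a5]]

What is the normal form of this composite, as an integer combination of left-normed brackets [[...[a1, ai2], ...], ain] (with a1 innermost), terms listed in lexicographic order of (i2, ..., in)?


A multilinear Lie element is pinned by a1-initial words (a1 innermost).
Composite bracket: [[a4, a2], [[a1, a3], a5]]
Applying ab - ba throughout gives 16 signed words (2^4 = 16).
Collect the words opening with a1:
  sign of a1a3a5a2a4 is +1, so it contributes +[[[[a1, a3], a5], a2], a4]
  sign of a1a3a5a4a2 is -1, so it contributes -[[[[a1, a3], a5], a4], a2]

[[[[a1, a3], a5], a2], a4] - [[[[a1, a3], a5], a4], a2]


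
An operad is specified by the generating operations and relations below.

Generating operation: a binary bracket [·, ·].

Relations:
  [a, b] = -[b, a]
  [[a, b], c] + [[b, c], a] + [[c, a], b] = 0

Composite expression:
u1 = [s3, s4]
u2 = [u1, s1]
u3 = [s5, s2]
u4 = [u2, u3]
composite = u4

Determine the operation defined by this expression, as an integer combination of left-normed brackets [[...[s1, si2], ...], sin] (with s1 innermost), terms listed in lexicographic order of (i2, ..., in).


[[[[s1, s3], s4], s2], s5] - [[[[s1, s3], s4], s5], s2] - [[[[s1, s4], s3], s2], s5] + [[[[s1, s4], s3], s5], s2]

In the tensor algebra, words opening s1 carry the s1-anchored form.
Composite bracket: [[[s3, s4], s1], [s5, s2]]
Each bracket splits as ab - ba, giving 16 signed words (2^4 = 16).
Coefficients come from the s1-initial words:
  word s1s3s4s2s5 has sign +1, contributing +[[[[s1, s3], s4], s2], s5]
  word s1s3s4s5s2 has sign -1, contributing -[[[[s1, s3], s4], s5], s2]
  word s1s4s3s2s5 has sign -1, contributing -[[[[s1, s4], s3], s2], s5]
  word s1s4s3s5s2 has sign +1, contributing +[[[[s1, s4], s3], s5], s2]


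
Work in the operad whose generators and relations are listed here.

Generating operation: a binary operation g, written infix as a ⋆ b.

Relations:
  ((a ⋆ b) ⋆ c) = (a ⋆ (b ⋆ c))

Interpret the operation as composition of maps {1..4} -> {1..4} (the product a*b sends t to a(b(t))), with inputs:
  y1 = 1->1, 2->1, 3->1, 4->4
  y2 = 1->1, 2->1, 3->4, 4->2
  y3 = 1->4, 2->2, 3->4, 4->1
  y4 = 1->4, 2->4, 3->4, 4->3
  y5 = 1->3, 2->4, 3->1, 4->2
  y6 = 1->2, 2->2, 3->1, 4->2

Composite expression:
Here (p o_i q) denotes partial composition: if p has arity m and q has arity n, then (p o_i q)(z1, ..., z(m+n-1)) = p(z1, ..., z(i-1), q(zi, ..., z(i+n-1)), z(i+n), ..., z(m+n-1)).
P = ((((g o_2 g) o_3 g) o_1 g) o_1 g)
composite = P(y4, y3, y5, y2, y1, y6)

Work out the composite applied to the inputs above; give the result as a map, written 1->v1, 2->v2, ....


1->3, 2->3, 3->3, 4->3

(y4 ⋆ y3) = 1->3, 2->4, 3->3, 4->4
((y4 ⋆ y3) ⋆ y5) = 1->3, 2->4, 3->3, 4->4
(y1 ⋆ y6) = 1->1, 2->1, 3->1, 4->1
(y2 ⋆ (y1 ⋆ y6)) = 1->1, 2->1, 3->1, 4->1
(((y4 ⋆ y3) ⋆ y5) ⋆ (y2 ⋆ (y1 ⋆ y6))) = 1->3, 2->3, 3->3, 4->3


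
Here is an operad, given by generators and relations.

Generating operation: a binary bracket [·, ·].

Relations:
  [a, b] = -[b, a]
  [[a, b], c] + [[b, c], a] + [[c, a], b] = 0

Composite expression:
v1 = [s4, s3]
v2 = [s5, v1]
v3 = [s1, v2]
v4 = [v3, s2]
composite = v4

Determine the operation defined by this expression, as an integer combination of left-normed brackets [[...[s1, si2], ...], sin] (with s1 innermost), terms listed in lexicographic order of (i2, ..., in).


Expand each bracket as ab - ba; the s1-initial words give the coefficients.
Composite bracket: [[s1, [s5, [s4, s3]]], s2]
Full expansion: 16 signed words from ab - ba (2^4 = 16).
Words beginning with s1 determine it all:
  from s1s3s4s5s2, sign +1: term +[[[[s1, s3], s4], s5], s2]
  from s1s4s3s5s2, sign -1: term -[[[[s1, s4], s3], s5], s2]
  from s1s5s3s4s2, sign -1: term -[[[[s1, s5], s3], s4], s2]
  from s1s5s4s3s2, sign +1: term +[[[[s1, s5], s4], s3], s2]

[[[[s1, s3], s4], s5], s2] - [[[[s1, s4], s3], s5], s2] - [[[[s1, s5], s3], s4], s2] + [[[[s1, s5], s4], s3], s2]


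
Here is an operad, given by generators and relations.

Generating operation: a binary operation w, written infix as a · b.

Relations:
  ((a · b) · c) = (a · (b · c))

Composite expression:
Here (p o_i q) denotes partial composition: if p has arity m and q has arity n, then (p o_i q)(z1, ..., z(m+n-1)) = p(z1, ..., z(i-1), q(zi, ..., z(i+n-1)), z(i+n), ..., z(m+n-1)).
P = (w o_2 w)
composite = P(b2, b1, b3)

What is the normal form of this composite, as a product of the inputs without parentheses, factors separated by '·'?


b2 · b1 · b3

Every regrouping of w is equal, so read the b-inputs in written order.
(b1 · b3) flattens to b1 · b3
(b2 · (b1 · b3)) flattens to b2 · b1 · b3


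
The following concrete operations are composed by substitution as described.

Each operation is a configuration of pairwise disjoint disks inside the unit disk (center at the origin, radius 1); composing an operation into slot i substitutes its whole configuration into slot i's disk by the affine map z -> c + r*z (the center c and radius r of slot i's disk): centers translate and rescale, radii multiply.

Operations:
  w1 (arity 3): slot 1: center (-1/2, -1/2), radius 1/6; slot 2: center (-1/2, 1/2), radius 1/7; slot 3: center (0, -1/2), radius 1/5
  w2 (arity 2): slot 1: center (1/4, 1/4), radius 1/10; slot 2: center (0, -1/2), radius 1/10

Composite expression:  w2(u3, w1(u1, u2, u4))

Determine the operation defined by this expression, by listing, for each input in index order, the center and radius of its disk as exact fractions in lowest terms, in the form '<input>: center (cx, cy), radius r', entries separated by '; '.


Only the slot chain above each u matters under w2; compose those maps.
u3: after 1 affine step, its disk has center (1/4, 1/4), radius 1/10
u1: after 2 affine steps, its disk has center (-1/20, -11/20), radius 1/60
u2: after 2 affine steps, its disk has center (-1/20, -9/20), radius 1/70
u4: after 2 affine steps, its disk has center (0, -11/20), radius 1/50

u1: center (-1/20, -11/20), radius 1/60; u2: center (-1/20, -9/20), radius 1/70; u3: center (1/4, 1/4), radius 1/10; u4: center (0, -11/20), radius 1/50


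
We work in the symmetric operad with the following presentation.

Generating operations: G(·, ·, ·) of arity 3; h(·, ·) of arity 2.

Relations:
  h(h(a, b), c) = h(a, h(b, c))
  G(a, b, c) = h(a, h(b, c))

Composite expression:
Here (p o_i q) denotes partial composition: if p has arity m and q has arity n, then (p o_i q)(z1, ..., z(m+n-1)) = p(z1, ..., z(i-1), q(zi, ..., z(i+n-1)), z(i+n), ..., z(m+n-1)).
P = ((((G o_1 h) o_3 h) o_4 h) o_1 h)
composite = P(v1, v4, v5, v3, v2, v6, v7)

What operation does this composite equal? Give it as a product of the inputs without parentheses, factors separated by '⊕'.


v1 ⊕ v4 ⊕ v5 ⊕ v3 ⊕ v2 ⊕ v6 ⊕ v7

The G-tree's shape is irrelevant; the v-reading-order decides.
h(v1, v4) unparenthesizes to v1 ⊕ v4
h(h(v1, v4), v5) unparenthesizes to v1 ⊕ v4 ⊕ v5
h(v2, v6) unparenthesizes to v2 ⊕ v6
h(v3, h(v2, v6)) unparenthesizes to v3 ⊕ v2 ⊕ v6
G(h(h(v1, v4), v5), h(v3, h(v2, v6)), v7) unparenthesizes to v1 ⊕ v4 ⊕ v5 ⊕ v3 ⊕ v2 ⊕ v6 ⊕ v7


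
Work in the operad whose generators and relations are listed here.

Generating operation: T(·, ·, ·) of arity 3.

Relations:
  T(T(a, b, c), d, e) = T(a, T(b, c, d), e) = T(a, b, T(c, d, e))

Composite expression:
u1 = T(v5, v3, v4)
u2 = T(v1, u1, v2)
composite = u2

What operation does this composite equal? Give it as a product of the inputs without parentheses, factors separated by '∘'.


v1 ∘ v5 ∘ v3 ∘ v4 ∘ v2


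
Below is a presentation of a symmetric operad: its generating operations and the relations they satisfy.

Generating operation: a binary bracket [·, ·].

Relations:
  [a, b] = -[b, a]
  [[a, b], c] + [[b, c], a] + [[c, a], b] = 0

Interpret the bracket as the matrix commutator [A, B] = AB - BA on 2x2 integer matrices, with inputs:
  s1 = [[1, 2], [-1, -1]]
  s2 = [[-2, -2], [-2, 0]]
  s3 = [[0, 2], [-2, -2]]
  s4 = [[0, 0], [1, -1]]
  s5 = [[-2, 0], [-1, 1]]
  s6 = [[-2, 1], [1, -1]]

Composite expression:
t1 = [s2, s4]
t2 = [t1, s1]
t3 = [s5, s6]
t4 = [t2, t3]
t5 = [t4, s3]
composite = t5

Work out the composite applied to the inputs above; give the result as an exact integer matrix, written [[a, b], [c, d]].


[s2, s4] = [[-2, 2], [0, 2]]
[[s2, s4], s1] = [[-2, -12], [-4, 2]]
[s5, s6] = [[1, -3], [4, -1]]
[[[s2, s4], s1], [s5, s6]] = [[-60, 36], [8, 60]]
[[[[s2, s4], s1], [s5, s6]], s3] = [[-88, -312], [-224, 88]]

[[-88, -312], [-224, 88]]


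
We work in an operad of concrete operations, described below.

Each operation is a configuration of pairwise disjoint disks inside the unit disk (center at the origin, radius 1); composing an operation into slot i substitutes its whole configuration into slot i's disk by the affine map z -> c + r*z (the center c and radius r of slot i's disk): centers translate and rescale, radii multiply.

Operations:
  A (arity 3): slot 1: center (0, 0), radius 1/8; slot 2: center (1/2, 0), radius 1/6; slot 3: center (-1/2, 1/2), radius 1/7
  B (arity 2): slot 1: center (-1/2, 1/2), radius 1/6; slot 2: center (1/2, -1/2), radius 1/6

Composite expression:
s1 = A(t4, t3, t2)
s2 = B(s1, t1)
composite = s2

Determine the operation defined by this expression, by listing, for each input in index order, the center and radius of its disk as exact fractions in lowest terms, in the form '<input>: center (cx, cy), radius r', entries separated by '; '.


t1: center (1/2, -1/2), radius 1/6; t2: center (-7/12, 7/12), radius 1/42; t3: center (-5/12, 1/2), radius 1/36; t4: center (-1/2, 1/2), radius 1/48

Only the slot chain above each t matters under B; compose those maps.
tracing t4 down its 2-map path: center (-1/2, 1/2), radius 1/48
tracing t3 down its 2-map path: center (-5/12, 1/2), radius 1/36
tracing t2 down its 2-map path: center (-7/12, 7/12), radius 1/42
tracing t1 down its 1-map path: center (1/2, -1/2), radius 1/6


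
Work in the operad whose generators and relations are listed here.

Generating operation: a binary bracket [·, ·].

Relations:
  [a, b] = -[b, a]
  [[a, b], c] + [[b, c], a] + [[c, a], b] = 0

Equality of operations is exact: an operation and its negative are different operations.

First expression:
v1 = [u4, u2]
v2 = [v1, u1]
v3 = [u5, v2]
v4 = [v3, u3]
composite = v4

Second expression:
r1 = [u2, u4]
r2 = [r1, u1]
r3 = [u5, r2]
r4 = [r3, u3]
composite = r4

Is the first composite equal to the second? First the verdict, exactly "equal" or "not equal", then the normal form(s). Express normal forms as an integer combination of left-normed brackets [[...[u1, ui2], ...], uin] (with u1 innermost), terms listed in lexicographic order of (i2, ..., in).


not equal: they reduce to -[[[[u1, u2], u4], u5], u3] + [[[[u1, u4], u2], u5], u3] and [[[[u1, u2], u4], u5], u3] - [[[[u1, u4], u2], u5], u3]

The first expression, normalized: -[[[[u1, u2], u4], u5], u3] + [[[[u1, u4], u2], u5], u3]
The second expression, normalized: [[[[u1, u2], u4], u5], u3] - [[[[u1, u4], u2], u5], u3]
The normal forms differ: not equal.


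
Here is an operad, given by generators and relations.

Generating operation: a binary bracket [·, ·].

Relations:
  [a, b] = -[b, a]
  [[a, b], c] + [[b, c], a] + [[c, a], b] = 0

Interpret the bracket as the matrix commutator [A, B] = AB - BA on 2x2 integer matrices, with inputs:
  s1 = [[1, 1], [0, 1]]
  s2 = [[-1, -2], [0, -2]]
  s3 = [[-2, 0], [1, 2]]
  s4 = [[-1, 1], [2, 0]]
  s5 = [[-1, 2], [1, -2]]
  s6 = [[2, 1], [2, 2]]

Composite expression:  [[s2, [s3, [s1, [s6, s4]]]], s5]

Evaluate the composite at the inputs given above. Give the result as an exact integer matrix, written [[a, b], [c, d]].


[[-8, 32], [-12, 8]]


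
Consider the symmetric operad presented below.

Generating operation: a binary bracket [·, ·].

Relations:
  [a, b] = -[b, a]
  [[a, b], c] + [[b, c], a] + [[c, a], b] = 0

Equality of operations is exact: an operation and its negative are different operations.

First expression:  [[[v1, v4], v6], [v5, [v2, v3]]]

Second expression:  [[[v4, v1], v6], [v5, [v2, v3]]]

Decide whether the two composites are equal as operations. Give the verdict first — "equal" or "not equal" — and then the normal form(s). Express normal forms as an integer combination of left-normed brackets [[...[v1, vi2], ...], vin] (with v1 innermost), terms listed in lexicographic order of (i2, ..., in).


not equal: they reduce to -[[[[[v1, v4], v6], v2], v3], v5] + [[[[[v1, v4], v6], v3], v2], v5] + [[[[[v1, v4], v6], v5], v2], v3] - [[[[[v1, v4], v6], v5], v3], v2] and [[[[[v1, v4], v6], v2], v3], v5] - [[[[[v1, v4], v6], v3], v2], v5] - [[[[[v1, v4], v6], v5], v2], v3] + [[[[[v1, v4], v6], v5], v3], v2]


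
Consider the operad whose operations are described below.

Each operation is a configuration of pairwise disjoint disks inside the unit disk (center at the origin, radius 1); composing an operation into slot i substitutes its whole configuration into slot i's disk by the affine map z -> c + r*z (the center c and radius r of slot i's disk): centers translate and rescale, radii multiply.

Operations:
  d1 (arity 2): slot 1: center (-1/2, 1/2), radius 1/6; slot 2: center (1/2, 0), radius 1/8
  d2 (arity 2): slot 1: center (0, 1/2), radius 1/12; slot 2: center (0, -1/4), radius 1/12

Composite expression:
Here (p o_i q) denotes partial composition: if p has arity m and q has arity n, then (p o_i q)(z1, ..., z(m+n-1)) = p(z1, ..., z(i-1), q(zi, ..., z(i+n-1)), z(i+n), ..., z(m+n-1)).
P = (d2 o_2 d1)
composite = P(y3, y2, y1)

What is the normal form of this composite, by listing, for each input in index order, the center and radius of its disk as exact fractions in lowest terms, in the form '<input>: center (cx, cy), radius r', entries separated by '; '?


y1: center (1/24, -1/4), radius 1/96; y2: center (-1/24, -5/24), radius 1/72; y3: center (0, 1/2), radius 1/12

Only the slot chain above each y matters under d2; compose those maps.
y3 passes through 1 substitution, ending at center (0, 1/2), radius 1/12
y2 passes through 2 substitutions, ending at center (-1/24, -5/24), radius 1/72
y1 passes through 2 substitutions, ending at center (1/24, -1/4), radius 1/96


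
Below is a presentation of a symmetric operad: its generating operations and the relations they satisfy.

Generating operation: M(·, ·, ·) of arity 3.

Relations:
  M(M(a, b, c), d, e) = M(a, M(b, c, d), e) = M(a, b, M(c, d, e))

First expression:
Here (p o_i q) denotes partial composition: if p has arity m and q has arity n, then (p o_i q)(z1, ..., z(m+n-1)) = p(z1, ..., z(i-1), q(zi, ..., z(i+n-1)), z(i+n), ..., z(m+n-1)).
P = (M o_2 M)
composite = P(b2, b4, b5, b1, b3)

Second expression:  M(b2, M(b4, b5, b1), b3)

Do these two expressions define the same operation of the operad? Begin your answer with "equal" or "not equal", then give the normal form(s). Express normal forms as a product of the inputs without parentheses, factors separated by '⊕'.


equal; the common form is b2 ⊕ b4 ⊕ b5 ⊕ b1 ⊕ b3

Normal form of the first expression: b2 ⊕ b4 ⊕ b5 ⊕ b1 ⊕ b3
Normal form of the second expression: b2 ⊕ b4 ⊕ b5 ⊕ b1 ⊕ b3
The forms coincide; equal.


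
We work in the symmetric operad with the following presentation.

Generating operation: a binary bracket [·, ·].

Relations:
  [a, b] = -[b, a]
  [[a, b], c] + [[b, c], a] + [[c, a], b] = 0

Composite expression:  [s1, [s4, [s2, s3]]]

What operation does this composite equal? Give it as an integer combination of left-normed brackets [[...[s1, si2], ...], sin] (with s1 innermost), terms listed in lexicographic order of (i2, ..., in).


Left-normed coefficients sit on the s1-initial expansion words.
Composite bracket: [s1, [s4, [s2, s3]]]
The bracket unfolds into 8 signed words via [a, b] = ab - ba (2^3 = 8).
Collect the words opening with s1:
  word s1s2s3s4 has sign -1, contributing -[[[s1, s2], s3], s4]
  word s1s3s2s4 has sign +1, contributing +[[[s1, s3], s2], s4]
  word s1s4s2s3 has sign +1, contributing +[[[s1, s4], s2], s3]
  word s1s4s3s2 has sign -1, contributing -[[[s1, s4], s3], s2]

-[[[s1, s2], s3], s4] + [[[s1, s3], s2], s4] + [[[s1, s4], s2], s3] - [[[s1, s4], s3], s2]


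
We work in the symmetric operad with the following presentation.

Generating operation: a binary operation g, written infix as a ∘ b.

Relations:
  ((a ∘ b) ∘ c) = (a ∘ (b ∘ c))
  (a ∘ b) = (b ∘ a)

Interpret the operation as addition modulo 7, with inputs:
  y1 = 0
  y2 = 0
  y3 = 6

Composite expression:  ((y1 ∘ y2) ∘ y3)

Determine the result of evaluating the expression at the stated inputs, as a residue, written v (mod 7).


6 (mod 7)


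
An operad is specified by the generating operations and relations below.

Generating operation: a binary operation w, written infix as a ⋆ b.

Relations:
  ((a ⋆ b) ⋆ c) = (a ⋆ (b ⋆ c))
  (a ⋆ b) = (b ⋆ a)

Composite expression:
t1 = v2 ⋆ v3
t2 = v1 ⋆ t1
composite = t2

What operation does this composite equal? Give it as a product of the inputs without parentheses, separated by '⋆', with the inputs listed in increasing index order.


v1 ⋆ v2 ⋆ v3

Reordering under w is free, so list the v-inputs canonically.
(v2 ⋆ v3) unparenthesizes to v2 ⋆ v3
(v1 ⋆ (v2 ⋆ v3)) unparenthesizes to v1 ⋆ v2 ⋆ v3
putting the inputs in ascending order: v1 ⋆ v2 ⋆ v3


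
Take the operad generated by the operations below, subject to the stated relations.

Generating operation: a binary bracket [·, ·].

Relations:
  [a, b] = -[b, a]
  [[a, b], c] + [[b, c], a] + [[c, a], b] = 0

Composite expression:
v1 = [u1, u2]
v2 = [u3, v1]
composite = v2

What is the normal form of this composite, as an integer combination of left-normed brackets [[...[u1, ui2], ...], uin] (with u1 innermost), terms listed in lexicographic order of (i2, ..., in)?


-[[u1, u2], u3]


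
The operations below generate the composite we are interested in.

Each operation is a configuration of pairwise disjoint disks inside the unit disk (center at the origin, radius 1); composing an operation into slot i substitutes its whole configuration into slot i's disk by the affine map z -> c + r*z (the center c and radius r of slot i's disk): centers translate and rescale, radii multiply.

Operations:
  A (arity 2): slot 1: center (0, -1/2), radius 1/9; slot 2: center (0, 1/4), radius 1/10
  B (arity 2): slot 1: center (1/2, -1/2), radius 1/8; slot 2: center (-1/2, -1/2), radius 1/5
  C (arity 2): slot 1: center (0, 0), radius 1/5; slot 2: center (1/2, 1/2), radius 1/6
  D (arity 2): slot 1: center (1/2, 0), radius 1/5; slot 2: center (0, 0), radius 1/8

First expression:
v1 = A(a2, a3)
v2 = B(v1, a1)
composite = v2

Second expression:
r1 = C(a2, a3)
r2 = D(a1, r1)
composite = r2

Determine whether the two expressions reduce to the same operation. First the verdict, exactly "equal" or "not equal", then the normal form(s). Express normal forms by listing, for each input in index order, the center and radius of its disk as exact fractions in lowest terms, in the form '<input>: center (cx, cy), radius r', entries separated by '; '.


not equal; first: a1: center (-1/2, -1/2), radius 1/5; a2: center (1/2, -9/16), radius 1/72; a3: center (1/2, -15/32), radius 1/80; second: a1: center (1/2, 0), radius 1/5; a2: center (0, 0), radius 1/40; a3: center (1/16, 1/16), radius 1/48

Reducing the first expression gives a1: center (-1/2, -1/2), radius 1/5; a2: center (1/2, -9/16), radius 1/72; a3: center (1/2, -15/32), radius 1/80
Reducing the second expression gives a1: center (1/2, 0), radius 1/5; a2: center (0, 0), radius 1/40; a3: center (1/16, 1/16), radius 1/48
Different reductions; not equal.


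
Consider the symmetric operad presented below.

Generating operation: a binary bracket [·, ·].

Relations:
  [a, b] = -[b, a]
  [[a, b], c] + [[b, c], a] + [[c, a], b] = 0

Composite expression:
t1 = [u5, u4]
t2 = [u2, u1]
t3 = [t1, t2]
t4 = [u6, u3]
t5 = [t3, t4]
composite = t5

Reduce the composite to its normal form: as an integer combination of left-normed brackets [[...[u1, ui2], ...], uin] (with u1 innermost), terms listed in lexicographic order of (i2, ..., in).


[[[[[u1, u2], u4], u5], u3], u6] - [[[[[u1, u2], u4], u5], u6], u3] - [[[[[u1, u2], u5], u4], u3], u6] + [[[[[u1, u2], u5], u4], u6], u3]

Skip Jacobi rewriting: expand, keep u1-initial words, read off terms.
Composite bracket: [[[u5, u4], [u2, u1]], [u6, u3]]
The bracket unfolds into 32 signed words via [a, b] = ab - ba (2^5 = 32).
Only words starting with u1 matter:
  the word u1u2u4u5u3u6 carries sign +1 and contributes +[[[[[u1, u2], u4], u5], u3], u6]
  the word u1u2u4u5u6u3 carries sign -1 and contributes -[[[[[u1, u2], u4], u5], u6], u3]
  the word u1u2u5u4u3u6 carries sign -1 and contributes -[[[[[u1, u2], u5], u4], u3], u6]
  the word u1u2u5u4u6u3 carries sign +1 and contributes +[[[[[u1, u2], u5], u4], u6], u3]


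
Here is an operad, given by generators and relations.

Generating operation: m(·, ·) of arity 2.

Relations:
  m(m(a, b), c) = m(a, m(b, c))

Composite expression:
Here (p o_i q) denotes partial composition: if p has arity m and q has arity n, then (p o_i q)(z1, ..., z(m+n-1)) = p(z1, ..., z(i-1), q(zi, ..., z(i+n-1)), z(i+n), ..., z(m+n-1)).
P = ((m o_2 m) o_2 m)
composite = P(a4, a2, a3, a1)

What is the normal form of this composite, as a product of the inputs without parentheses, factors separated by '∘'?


a4 ∘ a2 ∘ a3 ∘ a1

Under associativity of m, the answer is the a's in reading order.
m(a2, a3) reduces to a2 ∘ a3
m(m(a2, a3), a1) reduces to a2 ∘ a3 ∘ a1
m(a4, m(m(a2, a3), a1)) reduces to a4 ∘ a2 ∘ a3 ∘ a1


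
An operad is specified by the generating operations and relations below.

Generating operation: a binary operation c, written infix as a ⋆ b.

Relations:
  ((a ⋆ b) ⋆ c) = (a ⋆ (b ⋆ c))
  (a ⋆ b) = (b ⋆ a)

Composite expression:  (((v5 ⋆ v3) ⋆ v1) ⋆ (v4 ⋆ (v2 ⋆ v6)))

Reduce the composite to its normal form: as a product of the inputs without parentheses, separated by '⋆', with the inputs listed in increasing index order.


v1 ⋆ v2 ⋆ v3 ⋆ v4 ⋆ v5 ⋆ v6

Any arrangement under c is one operation, so sort the v-inputs.
(v5 ⋆ v3) reduces to v5 ⋆ v3
((v5 ⋆ v3) ⋆ v1) reduces to v5 ⋆ v3 ⋆ v1
(v2 ⋆ v6) reduces to v2 ⋆ v6
(v4 ⋆ (v2 ⋆ v6)) reduces to v4 ⋆ v2 ⋆ v6
(((v5 ⋆ v3) ⋆ v1) ⋆ (v4 ⋆ (v2 ⋆ v6))) reduces to v5 ⋆ v3 ⋆ v1 ⋆ v4 ⋆ v2 ⋆ v6
rearranged into index order: v1 ⋆ v2 ⋆ v3 ⋆ v4 ⋆ v5 ⋆ v6


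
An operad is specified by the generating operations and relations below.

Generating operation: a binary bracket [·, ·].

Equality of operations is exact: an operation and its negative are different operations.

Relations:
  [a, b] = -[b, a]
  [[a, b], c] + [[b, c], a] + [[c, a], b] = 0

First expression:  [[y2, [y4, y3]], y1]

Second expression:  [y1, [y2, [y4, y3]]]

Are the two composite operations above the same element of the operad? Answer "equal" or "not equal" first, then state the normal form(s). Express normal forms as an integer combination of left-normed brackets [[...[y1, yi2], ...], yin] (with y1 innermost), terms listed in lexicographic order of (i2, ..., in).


The first expression, normalized: [[[y1, y2], y3], y4] - [[[y1, y2], y4], y3] - [[[y1, y3], y4], y2] + [[[y1, y4], y3], y2]
The second expression, normalized: -[[[y1, y2], y3], y4] + [[[y1, y2], y4], y3] + [[[y1, y3], y4], y2] - [[[y1, y4], y3], y2]
The normal forms differ: not equal.

not equal: they reduce to [[[y1, y2], y3], y4] - [[[y1, y2], y4], y3] - [[[y1, y3], y4], y2] + [[[y1, y4], y3], y2] and -[[[y1, y2], y3], y4] + [[[y1, y2], y4], y3] + [[[y1, y3], y4], y2] - [[[y1, y4], y3], y2]


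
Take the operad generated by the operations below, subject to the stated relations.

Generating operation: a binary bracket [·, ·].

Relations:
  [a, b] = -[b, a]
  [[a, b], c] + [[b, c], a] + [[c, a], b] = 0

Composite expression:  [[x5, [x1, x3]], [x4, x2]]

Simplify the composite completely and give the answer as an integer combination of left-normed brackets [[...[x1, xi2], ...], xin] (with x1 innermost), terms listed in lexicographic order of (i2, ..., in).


[[[[x1, x3], x5], x2], x4] - [[[[x1, x3], x5], x4], x2]

Antisymmetry and Jacobi reduce to x1-anchored left-normed brackets.
Composite bracket: [[x5, [x1, x3]], [x4, x2]]
Expanding via [a, b] = ab - ba: 16 signed words (2^4 = 16).
The x1-initial words carry the normal form:
  x1x3x5x2x4 appears with sign +1, giving the term +[[[[x1, x3], x5], x2], x4]
  x1x3x5x4x2 appears with sign -1, giving the term -[[[[x1, x3], x5], x4], x2]


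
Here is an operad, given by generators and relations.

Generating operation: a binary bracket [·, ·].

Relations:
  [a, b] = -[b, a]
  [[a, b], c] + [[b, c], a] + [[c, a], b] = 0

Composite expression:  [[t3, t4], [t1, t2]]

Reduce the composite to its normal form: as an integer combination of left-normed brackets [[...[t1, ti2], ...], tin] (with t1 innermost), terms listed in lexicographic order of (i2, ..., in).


-[[[t1, t2], t3], t4] + [[[t1, t2], t4], t3]


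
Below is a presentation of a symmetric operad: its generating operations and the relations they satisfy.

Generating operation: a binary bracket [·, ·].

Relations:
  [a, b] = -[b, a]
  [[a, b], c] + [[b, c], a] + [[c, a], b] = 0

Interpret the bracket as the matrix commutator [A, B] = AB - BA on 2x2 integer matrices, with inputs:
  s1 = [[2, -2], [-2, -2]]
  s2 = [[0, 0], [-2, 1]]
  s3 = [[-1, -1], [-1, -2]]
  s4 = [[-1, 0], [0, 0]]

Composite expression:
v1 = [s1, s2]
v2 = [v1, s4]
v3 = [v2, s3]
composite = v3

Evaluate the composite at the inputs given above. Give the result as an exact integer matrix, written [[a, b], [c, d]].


[[-8, 2], [-10, 8]]

[s1, s2] = [[4, -2], [10, -4]]
[[s1, s2], s4] = [[0, -2], [-10, 0]]
[[[s1, s2], s4], s3] = [[-8, 2], [-10, 8]]


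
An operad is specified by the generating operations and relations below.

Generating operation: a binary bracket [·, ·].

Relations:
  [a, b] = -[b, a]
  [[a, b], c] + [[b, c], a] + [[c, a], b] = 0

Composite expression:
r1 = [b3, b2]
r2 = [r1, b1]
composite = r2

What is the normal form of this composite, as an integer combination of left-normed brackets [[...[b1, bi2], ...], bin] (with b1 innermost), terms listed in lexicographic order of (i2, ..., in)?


[[b1, b2], b3] - [[b1, b3], b2]

A multilinear Lie element is pinned by b1-initial words (b1 innermost).
Composite bracket: [[b3, b2], b1]
Full expansion: 4 signed words from ab - ba (2^2 = 4).
Only words starting with b1 matter:
  b1b2b3 (sign +1) contributes +[[b1, b2], b3]
  b1b3b2 (sign -1) contributes -[[b1, b3], b2]


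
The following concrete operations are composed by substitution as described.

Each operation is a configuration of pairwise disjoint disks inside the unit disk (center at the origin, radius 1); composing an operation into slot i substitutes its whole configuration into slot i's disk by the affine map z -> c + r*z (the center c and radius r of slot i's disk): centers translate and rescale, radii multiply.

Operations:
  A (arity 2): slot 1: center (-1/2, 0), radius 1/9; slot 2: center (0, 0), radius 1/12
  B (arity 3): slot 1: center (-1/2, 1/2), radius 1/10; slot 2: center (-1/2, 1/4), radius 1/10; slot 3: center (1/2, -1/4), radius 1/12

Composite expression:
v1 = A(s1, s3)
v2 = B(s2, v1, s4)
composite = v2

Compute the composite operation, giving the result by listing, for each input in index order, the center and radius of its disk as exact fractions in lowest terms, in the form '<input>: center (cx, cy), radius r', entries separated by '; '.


s1: center (-11/20, 1/4), radius 1/90; s2: center (-1/2, 1/2), radius 1/10; s3: center (-1/2, 1/4), radius 1/120; s4: center (1/2, -1/4), radius 1/12

Below B, radii multiply path by path; the s-disk centers shift.
input s2: composing its 1 substitution step yields center (-1/2, 1/2), radius 1/10
input s1: composing its 2 substitution steps yields center (-11/20, 1/4), radius 1/90
input s3: composing its 2 substitution steps yields center (-1/2, 1/4), radius 1/120
input s4: composing its 1 substitution step yields center (1/2, -1/4), radius 1/12


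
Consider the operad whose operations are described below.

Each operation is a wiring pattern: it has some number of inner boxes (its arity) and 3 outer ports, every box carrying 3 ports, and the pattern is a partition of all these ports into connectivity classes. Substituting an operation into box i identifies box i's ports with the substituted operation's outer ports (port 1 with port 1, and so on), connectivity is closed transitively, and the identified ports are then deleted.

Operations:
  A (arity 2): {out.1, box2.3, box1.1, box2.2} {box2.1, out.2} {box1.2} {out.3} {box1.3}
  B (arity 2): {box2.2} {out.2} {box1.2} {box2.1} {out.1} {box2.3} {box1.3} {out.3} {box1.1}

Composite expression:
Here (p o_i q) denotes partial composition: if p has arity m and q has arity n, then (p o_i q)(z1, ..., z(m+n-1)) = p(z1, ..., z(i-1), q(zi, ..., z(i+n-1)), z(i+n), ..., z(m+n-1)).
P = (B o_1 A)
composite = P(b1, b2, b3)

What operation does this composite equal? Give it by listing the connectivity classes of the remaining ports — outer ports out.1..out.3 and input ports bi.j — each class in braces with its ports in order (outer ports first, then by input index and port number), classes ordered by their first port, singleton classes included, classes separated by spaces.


{out.1} {out.2} {out.3} {b1.1, b2.2, b2.3} {b1.2} {b1.3} {b2.1} {b3.1} {b3.2} {b3.3}


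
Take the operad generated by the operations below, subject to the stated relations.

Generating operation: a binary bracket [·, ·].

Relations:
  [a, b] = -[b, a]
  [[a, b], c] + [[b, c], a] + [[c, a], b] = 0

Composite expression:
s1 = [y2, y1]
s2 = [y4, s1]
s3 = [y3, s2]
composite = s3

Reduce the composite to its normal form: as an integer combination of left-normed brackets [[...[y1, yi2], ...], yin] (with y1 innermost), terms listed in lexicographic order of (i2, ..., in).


In the tensor algebra, words opening y1 carry the y1-anchored form.
Composite bracket: [y3, [y4, [y2, y1]]]
Under [a, b] = ab - ba we get 8 signed associative words (2^3 = 8).
Words beginning with y1 determine it all:
  the word y1y2y4y3 carries sign -1 and contributes -[[[y1, y2], y4], y3]

-[[[y1, y2], y4], y3]


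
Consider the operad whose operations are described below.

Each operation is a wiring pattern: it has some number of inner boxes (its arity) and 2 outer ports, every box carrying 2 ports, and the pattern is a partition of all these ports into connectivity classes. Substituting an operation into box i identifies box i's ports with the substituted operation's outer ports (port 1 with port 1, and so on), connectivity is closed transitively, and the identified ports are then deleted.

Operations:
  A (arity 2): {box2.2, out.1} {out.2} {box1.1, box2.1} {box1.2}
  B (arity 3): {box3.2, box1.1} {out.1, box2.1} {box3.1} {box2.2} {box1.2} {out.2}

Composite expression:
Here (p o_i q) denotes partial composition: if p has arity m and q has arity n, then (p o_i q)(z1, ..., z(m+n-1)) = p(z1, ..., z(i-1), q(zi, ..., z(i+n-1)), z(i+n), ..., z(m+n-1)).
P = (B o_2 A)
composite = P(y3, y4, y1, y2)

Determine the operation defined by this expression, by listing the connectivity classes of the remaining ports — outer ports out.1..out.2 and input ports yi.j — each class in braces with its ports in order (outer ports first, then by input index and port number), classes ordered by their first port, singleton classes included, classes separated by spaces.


Treat the ports identified at B as solder joints: merge, then drop.
after A, the pattern on (y4, y1) reads {out.1, y1.2} {out.2} {y1.1, y4.1} {y4.2} (out.j = its outer ports)
after B, the pattern on (y3, y4, y1, y2) reads {out.1, y1.2} {out.2} {y1.1, y4.1} {y2.1} {y2.2, y3.1} {y3.2} {y4.2} (out.j = its outer ports)

{out.1, y1.2} {out.2} {y1.1, y4.1} {y2.1} {y2.2, y3.1} {y3.2} {y4.2}


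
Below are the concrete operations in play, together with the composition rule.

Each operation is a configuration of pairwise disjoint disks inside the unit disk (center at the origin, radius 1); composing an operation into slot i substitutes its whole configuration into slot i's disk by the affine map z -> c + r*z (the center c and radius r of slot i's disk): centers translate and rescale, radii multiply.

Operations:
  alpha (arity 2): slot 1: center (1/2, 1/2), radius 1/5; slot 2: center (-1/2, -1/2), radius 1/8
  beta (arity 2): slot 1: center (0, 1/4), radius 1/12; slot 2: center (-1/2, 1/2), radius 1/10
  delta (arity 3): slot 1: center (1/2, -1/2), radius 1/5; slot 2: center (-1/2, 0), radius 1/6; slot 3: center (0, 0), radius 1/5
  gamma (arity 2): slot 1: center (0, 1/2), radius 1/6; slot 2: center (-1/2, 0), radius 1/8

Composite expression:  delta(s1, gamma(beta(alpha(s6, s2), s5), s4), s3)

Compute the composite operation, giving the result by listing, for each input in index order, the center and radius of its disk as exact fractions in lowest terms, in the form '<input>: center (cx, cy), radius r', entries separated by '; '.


s1: center (1/2, -1/2), radius 1/5; s2: center (-433/864, 77/864), radius 1/3456; s3: center (0, 0), radius 1/5; s4: center (-7/12, 0), radius 1/48; s5: center (-37/72, 7/72), radius 1/360; s6: center (-431/864, 79/864), radius 1/2160
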